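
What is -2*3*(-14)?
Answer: 84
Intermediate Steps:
-2*3*(-14) = -6*(-14) = 84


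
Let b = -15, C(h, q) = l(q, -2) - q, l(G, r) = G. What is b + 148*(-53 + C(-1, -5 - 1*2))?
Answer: -7859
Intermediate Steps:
C(h, q) = 0 (C(h, q) = q - q = 0)
b + 148*(-53 + C(-1, -5 - 1*2)) = -15 + 148*(-53 + 0) = -15 + 148*(-53) = -15 - 7844 = -7859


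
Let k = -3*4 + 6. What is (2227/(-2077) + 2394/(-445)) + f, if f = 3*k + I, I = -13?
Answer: -34615568/924265 ≈ -37.452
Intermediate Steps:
k = -6 (k = -12 + 6 = -6)
f = -31 (f = 3*(-6) - 13 = -18 - 13 = -31)
(2227/(-2077) + 2394/(-445)) + f = (2227/(-2077) + 2394/(-445)) - 31 = (2227*(-1/2077) + 2394*(-1/445)) - 31 = (-2227/2077 - 2394/445) - 31 = -5963353/924265 - 31 = -34615568/924265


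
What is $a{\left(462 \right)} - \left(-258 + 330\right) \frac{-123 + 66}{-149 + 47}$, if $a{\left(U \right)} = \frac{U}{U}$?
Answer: $- \frac{667}{17} \approx -39.235$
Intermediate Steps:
$a{\left(U \right)} = 1$
$a{\left(462 \right)} - \left(-258 + 330\right) \frac{-123 + 66}{-149 + 47} = 1 - \left(-258 + 330\right) \frac{-123 + 66}{-149 + 47} = 1 - 72 \left(- \frac{57}{-102}\right) = 1 - 72 \left(\left(-57\right) \left(- \frac{1}{102}\right)\right) = 1 - 72 \cdot \frac{19}{34} = 1 - \frac{684}{17} = - \frac{667}{17}$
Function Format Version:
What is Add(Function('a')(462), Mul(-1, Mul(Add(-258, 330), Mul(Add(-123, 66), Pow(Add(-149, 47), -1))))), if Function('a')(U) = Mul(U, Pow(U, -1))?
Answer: Rational(-667, 17) ≈ -39.235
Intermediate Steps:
Function('a')(U) = 1
Add(Function('a')(462), Mul(-1, Mul(Add(-258, 330), Mul(Add(-123, 66), Pow(Add(-149, 47), -1))))) = Add(1, Mul(-1, Mul(Add(-258, 330), Mul(Add(-123, 66), Pow(Add(-149, 47), -1))))) = Add(1, Mul(-1, Mul(72, Mul(-57, Pow(-102, -1))))) = Add(1, Mul(-1, Mul(72, Mul(-57, Rational(-1, 102))))) = Add(1, Mul(-1, Mul(72, Rational(19, 34)))) = Add(1, Mul(-1, Rational(684, 17))) = Add(1, Rational(-684, 17)) = Rational(-667, 17)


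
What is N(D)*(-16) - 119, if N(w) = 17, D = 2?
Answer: -391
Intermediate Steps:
N(D)*(-16) - 119 = 17*(-16) - 119 = -272 - 119 = -391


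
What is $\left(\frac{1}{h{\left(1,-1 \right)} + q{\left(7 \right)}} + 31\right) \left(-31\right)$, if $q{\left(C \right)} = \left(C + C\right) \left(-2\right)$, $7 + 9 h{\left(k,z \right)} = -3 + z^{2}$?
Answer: $- \frac{27838}{29} \approx -959.93$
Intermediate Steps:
$h{\left(k,z \right)} = - \frac{10}{9} + \frac{z^{2}}{9}$ ($h{\left(k,z \right)} = - \frac{7}{9} + \frac{-3 + z^{2}}{9} = - \frac{7}{9} + \left(- \frac{1}{3} + \frac{z^{2}}{9}\right) = - \frac{10}{9} + \frac{z^{2}}{9}$)
$q{\left(C \right)} = - 4 C$ ($q{\left(C \right)} = 2 C \left(-2\right) = - 4 C$)
$\left(\frac{1}{h{\left(1,-1 \right)} + q{\left(7 \right)}} + 31\right) \left(-31\right) = \left(\frac{1}{\left(- \frac{10}{9} + \frac{\left(-1\right)^{2}}{9}\right) - 28} + 31\right) \left(-31\right) = \left(\frac{1}{\left(- \frac{10}{9} + \frac{1}{9} \cdot 1\right) - 28} + 31\right) \left(-31\right) = \left(\frac{1}{\left(- \frac{10}{9} + \frac{1}{9}\right) - 28} + 31\right) \left(-31\right) = \left(\frac{1}{-1 - 28} + 31\right) \left(-31\right) = \left(\frac{1}{-29} + 31\right) \left(-31\right) = \left(- \frac{1}{29} + 31\right) \left(-31\right) = \frac{898}{29} \left(-31\right) = - \frac{27838}{29}$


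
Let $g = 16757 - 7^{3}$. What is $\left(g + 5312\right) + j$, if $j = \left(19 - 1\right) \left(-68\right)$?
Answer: $20502$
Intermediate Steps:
$g = 16414$ ($g = 16757 - 343 = 16414$)
$j = -1224$ ($j = 18 \left(-68\right) = -1224$)
$\left(g + 5312\right) + j = \left(16414 + 5312\right) - 1224 = 21726 - 1224 = 20502$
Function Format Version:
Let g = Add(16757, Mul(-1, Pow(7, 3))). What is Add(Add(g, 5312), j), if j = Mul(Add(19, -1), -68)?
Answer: 20502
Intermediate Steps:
g = 16414 (g = Add(16757, Mul(-1, 343)) = Add(16757, -343) = 16414)
j = -1224 (j = Mul(18, -68) = -1224)
Add(Add(g, 5312), j) = Add(Add(16414, 5312), -1224) = Add(21726, -1224) = 20502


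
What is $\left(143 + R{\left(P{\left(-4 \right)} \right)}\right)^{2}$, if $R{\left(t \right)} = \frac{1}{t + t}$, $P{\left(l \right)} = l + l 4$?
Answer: $\frac{32706961}{1600} \approx 20442.0$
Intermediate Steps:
$P{\left(l \right)} = 5 l$ ($P{\left(l \right)} = l + 4 l = 5 l$)
$R{\left(t \right)} = \frac{1}{2 t}$
$\left(143 + R{\left(P{\left(-4 \right)} \right)}\right)^{2} = \left(143 + \frac{1}{2 \cdot 5 \left(-4\right)}\right)^{2} = \left(143 + \frac{1}{2 \left(-20\right)}\right)^{2} = \left(143 + \frac{1}{2} \left(- \frac{1}{20}\right)\right)^{2} = \left(143 - \frac{1}{40}\right)^{2} = \left(\frac{5719}{40}\right)^{2} = \frac{32706961}{1600}$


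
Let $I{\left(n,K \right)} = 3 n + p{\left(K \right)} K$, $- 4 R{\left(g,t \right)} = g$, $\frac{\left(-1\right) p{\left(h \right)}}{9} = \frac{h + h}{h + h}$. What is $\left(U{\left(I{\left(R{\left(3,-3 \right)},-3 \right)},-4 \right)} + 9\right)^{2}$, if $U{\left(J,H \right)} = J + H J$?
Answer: $\frac{68121}{16} \approx 4257.6$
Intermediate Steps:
$p{\left(h \right)} = -9$ ($p{\left(h \right)} = - 9 \frac{h + h}{h + h} = - 9 \frac{2 h}{2 h} = - 9 \cdot 2 h \frac{1}{2 h} = \left(-9\right) 1 = -9$)
$R{\left(g,t \right)} = - \frac{g}{4}$
$I{\left(n,K \right)} = - 9 K + 3 n$ ($I{\left(n,K \right)} = 3 n - 9 K = - 9 K + 3 n$)
$\left(U{\left(I{\left(R{\left(3,-3 \right)},-3 \right)},-4 \right)} + 9\right)^{2} = \left(\left(\left(-9\right) \left(-3\right) + 3 \left(\left(- \frac{1}{4}\right) 3\right)\right) \left(1 - 4\right) + 9\right)^{2} = \left(\left(27 + 3 \left(- \frac{3}{4}\right)\right) \left(-3\right) + 9\right)^{2} = \left(\left(27 - \frac{9}{4}\right) \left(-3\right) + 9\right)^{2} = \left(\frac{99}{4} \left(-3\right) + 9\right)^{2} = \left(- \frac{297}{4} + 9\right)^{2} = \left(- \frac{261}{4}\right)^{2} = \frac{68121}{16}$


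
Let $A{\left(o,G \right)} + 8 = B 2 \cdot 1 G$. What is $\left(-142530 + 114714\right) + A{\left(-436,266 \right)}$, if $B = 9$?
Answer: $-23036$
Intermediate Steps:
$A{\left(o,G \right)} = -8 + 18 G$ ($A{\left(o,G \right)} = -8 + 9 \cdot 2 \cdot 1 G = -8 + 9 \cdot 2 G = -8 + 18 G$)
$\left(-142530 + 114714\right) + A{\left(-436,266 \right)} = \left(-142530 + 114714\right) + \left(-8 + 18 \cdot 266\right) = -27816 + \left(-8 + 4788\right) = -27816 + 4780 = -23036$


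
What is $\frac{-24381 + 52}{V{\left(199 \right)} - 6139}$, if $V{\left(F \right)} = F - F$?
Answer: $\frac{24329}{6139} \approx 3.963$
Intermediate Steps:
$V{\left(F \right)} = 0$
$\frac{-24381 + 52}{V{\left(199 \right)} - 6139} = \frac{-24381 + 52}{0 - 6139} = - \frac{24329}{-6139} = \left(-24329\right) \left(- \frac{1}{6139}\right) = \frac{24329}{6139}$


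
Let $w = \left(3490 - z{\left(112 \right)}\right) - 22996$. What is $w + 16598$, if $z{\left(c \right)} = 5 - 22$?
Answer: $-2891$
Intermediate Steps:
$z{\left(c \right)} = -17$ ($z{\left(c \right)} = 5 - 22 = -17$)
$w = -19489$ ($w = \left(3490 - -17\right) - 22996 = \left(3490 + 17\right) - 22996 = 3507 - 22996 = -19489$)
$w + 16598 = -19489 + 16598 = -2891$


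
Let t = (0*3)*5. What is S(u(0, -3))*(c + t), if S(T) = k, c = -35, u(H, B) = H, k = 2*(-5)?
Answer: 350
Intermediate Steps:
k = -10
S(T) = -10
t = 0 (t = 0*5 = 0)
S(u(0, -3))*(c + t) = -10*(-35 + 0) = -10*(-35) = 350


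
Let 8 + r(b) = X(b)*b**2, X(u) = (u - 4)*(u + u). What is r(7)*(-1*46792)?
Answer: -95923600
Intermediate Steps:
X(u) = 2*u*(-4 + u) (X(u) = (-4 + u)*(2*u) = 2*u*(-4 + u))
r(b) = -8 + 2*b**3*(-4 + b) (r(b) = -8 + (2*b*(-4 + b))*b**2 = -8 + 2*b**3*(-4 + b))
r(7)*(-1*46792) = (-8 + 2*7**3*(-4 + 7))*(-1*46792) = (-8 + 2*343*3)*(-46792) = (-8 + 2058)*(-46792) = 2050*(-46792) = -95923600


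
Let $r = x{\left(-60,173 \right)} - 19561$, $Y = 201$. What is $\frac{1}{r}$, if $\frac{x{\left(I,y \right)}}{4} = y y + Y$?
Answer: $\frac{1}{100959} \approx 9.905 \cdot 10^{-6}$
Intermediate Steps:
$x{\left(I,y \right)} = 804 + 4 y^{2}$ ($x{\left(I,y \right)} = 4 \left(y y + 201\right) = 4 \left(y^{2} + 201\right) = 4 \left(201 + y^{2}\right) = 804 + 4 y^{2}$)
$r = 100959$ ($r = \left(804 + 4 \cdot 173^{2}\right) - 19561 = \left(804 + 4 \cdot 29929\right) - 19561 = \left(804 + 119716\right) - 19561 = 120520 - 19561 = 100959$)
$\frac{1}{r} = \frac{1}{100959}$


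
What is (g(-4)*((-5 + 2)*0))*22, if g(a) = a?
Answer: 0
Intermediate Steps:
(g(-4)*((-5 + 2)*0))*22 = -4*(-5 + 2)*0*22 = -(-12)*0*22 = -4*0*22 = 0*22 = 0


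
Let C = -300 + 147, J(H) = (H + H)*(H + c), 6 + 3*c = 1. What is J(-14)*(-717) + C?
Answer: -314677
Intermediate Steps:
c = -5/3 (c = -2 + (⅓)*1 = -2 + ⅓ = -5/3 ≈ -1.6667)
J(H) = 2*H*(-5/3 + H) (J(H) = (H + H)*(H - 5/3) = (2*H)*(-5/3 + H) = 2*H*(-5/3 + H))
C = -153
J(-14)*(-717) + C = ((⅔)*(-14)*(-5 + 3*(-14)))*(-717) - 153 = ((⅔)*(-14)*(-5 - 42))*(-717) - 153 = ((⅔)*(-14)*(-47))*(-717) - 153 = (1316/3)*(-717) - 153 = -314524 - 153 = -314677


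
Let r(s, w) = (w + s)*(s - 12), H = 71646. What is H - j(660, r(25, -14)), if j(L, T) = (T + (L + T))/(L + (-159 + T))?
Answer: 23069539/322 ≈ 71645.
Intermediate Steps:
r(s, w) = (-12 + s)*(s + w) (r(s, w) = (s + w)*(-12 + s) = (-12 + s)*(s + w))
j(L, T) = (L + 2*T)/(-159 + L + T)
H - j(660, r(25, -14)) = 71646 - (660 + 2*(25**2 - 12*25 - 12*(-14) + 25*(-14)))/(-159 + 660 + (25**2 - 12*25 - 12*(-14) + 25*(-14))) = 71646 - (660 + 2*(625 - 300 + 168 - 350))/(-159 + 660 + (625 - 300 + 168 - 350)) = 71646 - (660 + 2*143)/(-159 + 660 + 143) = 71646 - (660 + 286)/644 = 71646 - 946/644 = 71646 - 1*473/322 = 71646 - 473/322 = 23069539/322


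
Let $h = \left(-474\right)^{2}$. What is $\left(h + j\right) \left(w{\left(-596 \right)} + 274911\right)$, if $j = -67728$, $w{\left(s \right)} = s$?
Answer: $43053190620$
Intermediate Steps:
$h = 224676$
$\left(h + j\right) \left(w{\left(-596 \right)} + 274911\right) = \left(224676 - 67728\right) \left(-596 + 274911\right) = 156948 \cdot 274315 = 43053190620$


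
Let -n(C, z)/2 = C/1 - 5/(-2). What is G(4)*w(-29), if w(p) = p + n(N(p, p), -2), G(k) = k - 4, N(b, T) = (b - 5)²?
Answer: 0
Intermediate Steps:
N(b, T) = (-5 + b)²
n(C, z) = -5 - 2*C (n(C, z) = -2*(C/1 - 5/(-2)) = -2*(C*1 - 5*(-½)) = -2*(C + 5/2) = -2*(5/2 + C) = -5 - 2*C)
G(k) = -4 + k
w(p) = -5 + p - 2*(-5 + p)² (w(p) = p + (-5 - 2*(-5 + p)²) = -5 + p - 2*(-5 + p)²)
G(4)*w(-29) = (-4 + 4)*(-5 - 29 - 2*(-5 - 29)²) = 0*(-5 - 29 - 2*(-34)²) = 0*(-5 - 29 - 2*1156) = 0*(-5 - 29 - 2312) = 0*(-2346) = 0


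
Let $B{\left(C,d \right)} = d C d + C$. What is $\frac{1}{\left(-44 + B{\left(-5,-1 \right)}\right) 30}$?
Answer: $- \frac{1}{1620} \approx -0.00061728$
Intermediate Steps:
$B{\left(C,d \right)} = C + C d^{2}$ ($B{\left(C,d \right)} = C d d + C = C d^{2} + C = C + C d^{2}$)
$\frac{1}{\left(-44 + B{\left(-5,-1 \right)}\right) 30} = \frac{1}{\left(-44 - 5 \left(1 + \left(-1\right)^{2}\right)\right) 30} = \frac{1}{\left(-44 - 5 \left(1 + 1\right)\right) 30} = \frac{1}{\left(-44 - 10\right) 30} = \frac{1}{\left(-54\right) 30} = \frac{1}{-1620} = - \frac{1}{1620}$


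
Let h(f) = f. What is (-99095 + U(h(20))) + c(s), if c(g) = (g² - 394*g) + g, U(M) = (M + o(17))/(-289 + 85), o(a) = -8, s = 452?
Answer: -1231260/17 ≈ -72427.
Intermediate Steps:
U(M) = 2/51 - M/204 (U(M) = (M - 8)/(-289 + 85) = (-8 + M)/(-204) = (-8 + M)*(-1/204) = 2/51 - M/204)
c(g) = g² - 393*g
(-99095 + U(h(20))) + c(s) = (-99095 + (2/51 - 1/204*20)) + 452*(-393 + 452) = (-99095 + (2/51 - 5/51)) + 452*59 = (-99095 - 1/17) + 26668 = -1684616/17 + 26668 = -1231260/17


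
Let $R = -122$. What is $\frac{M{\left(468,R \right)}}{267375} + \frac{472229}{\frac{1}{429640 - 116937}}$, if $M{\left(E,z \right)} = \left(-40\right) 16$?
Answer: $\frac{7896515551179697}{53475} \approx 1.4767 \cdot 10^{11}$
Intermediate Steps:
$M{\left(E,z \right)} = -640$
$\frac{M{\left(468,R \right)}}{267375} + \frac{472229}{\frac{1}{429640 - 116937}} = - \frac{640}{267375} + \frac{472229}{\frac{1}{429640 - 116937}} = \left(-640\right) \frac{1}{267375} + \frac{472229}{\frac{1}{312703}} = - \frac{128}{53475} + 472229 \frac{1}{\frac{1}{312703}} = - \frac{128}{53475} + 472229 \cdot 312703 = - \frac{128}{53475} + 147667424987 = \frac{7896515551179697}{53475}$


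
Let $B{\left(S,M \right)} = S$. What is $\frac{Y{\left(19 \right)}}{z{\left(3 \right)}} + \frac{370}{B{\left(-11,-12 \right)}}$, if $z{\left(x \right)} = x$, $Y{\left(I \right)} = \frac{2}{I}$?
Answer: $- \frac{21068}{627} \approx -33.601$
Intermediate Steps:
$\frac{Y{\left(19 \right)}}{z{\left(3 \right)}} + \frac{370}{B{\left(-11,-12 \right)}} = \frac{2 \cdot \frac{1}{19}}{3} + \frac{370}{-11} = 2 \cdot \frac{1}{19} \cdot \frac{1}{3} + 370 \left(- \frac{1}{11}\right) = \frac{2}{19} \cdot \frac{1}{3} - \frac{370}{11} = \frac{2}{57} - \frac{370}{11} = - \frac{21068}{627}$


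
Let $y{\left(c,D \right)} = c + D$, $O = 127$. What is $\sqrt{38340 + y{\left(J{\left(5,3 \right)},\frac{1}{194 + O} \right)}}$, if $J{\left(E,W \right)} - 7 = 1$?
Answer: $\frac{\sqrt{3951416589}}{321} \approx 195.83$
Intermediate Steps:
$J{\left(E,W \right)} = 8$ ($J{\left(E,W \right)} = 7 + 1 = 8$)
$y{\left(c,D \right)} = D + c$
$\sqrt{38340 + y{\left(J{\left(5,3 \right)},\frac{1}{194 + O} \right)}} = \sqrt{38340 + \left(\frac{1}{194 + 127} + 8\right)} = \sqrt{38340 + \left(\frac{1}{321} + 8\right)} = \sqrt{38340 + \frac{2569}{321}} = \sqrt{\frac{12309709}{321}} = \frac{\sqrt{3951416589}}{321}$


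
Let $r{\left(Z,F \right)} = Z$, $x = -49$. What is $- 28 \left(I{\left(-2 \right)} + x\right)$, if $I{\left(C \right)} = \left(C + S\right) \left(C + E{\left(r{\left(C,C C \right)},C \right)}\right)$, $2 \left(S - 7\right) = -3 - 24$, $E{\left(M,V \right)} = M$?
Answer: $420$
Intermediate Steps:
$S = - \frac{13}{2}$ ($S = 7 + \frac{-3 - 24}{2} = 7 + \frac{1}{2} \left(-27\right) = 7 - \frac{27}{2} = - \frac{13}{2} \approx -6.5$)
$I{\left(C \right)} = 2 C \left(- \frac{13}{2} + C\right)$ ($I{\left(C \right)} = \left(C - \frac{13}{2}\right) \left(C + C\right) = \left(- \frac{13}{2} + C\right) 2 C = 2 C \left(- \frac{13}{2} + C\right)$)
$- 28 \left(I{\left(-2 \right)} + x\right) = - 28 \left(- 2 \left(-13 + 2 \left(-2\right)\right) - 49\right) = - 28 \left(- 2 \left(-13 - 4\right) - 49\right) = - 28 \left(\left(-2\right) \left(-17\right) - 49\right) = - 28 \left(34 - 49\right) = \left(-28\right) \left(-15\right) = 420$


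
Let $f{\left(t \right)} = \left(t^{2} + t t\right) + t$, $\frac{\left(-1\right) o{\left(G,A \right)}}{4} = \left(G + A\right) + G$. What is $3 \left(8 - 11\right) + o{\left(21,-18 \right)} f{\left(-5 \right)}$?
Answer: $-4329$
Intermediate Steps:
$o{\left(G,A \right)} = - 8 G - 4 A$ ($o{\left(G,A \right)} = - 4 \left(\left(G + A\right) + G\right) = - 4 \left(\left(A + G\right) + G\right) = - 4 \left(A + 2 G\right) = - 8 G - 4 A$)
$f{\left(t \right)} = t + 2 t^{2}$ ($f{\left(t \right)} = \left(t^{2} + t^{2}\right) + t = 2 t^{2} + t = t + 2 t^{2}$)
$3 \left(8 - 11\right) + o{\left(21,-18 \right)} f{\left(-5 \right)} = 3 \left(8 - 11\right) + \left(\left(-8\right) 21 - -72\right) \left(- 5 \left(1 + 2 \left(-5\right)\right)\right) = 3 \left(-3\right) + \left(-168 + 72\right) \left(- 5 \left(1 - 10\right)\right) = -9 - 96 \left(\left(-5\right) \left(-9\right)\right) = -9 - 4320 = -4329$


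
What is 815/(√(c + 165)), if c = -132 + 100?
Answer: 815*√133/133 ≈ 70.669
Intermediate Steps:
c = -32
815/(√(c + 165)) = 815/(√(-32 + 165)) = 815/(√133) = 815*(√133/133) = 815*√133/133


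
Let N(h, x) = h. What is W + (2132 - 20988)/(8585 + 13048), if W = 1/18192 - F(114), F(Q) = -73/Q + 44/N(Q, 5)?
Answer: -512775693/830822576 ≈ -0.61719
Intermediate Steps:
F(Q) = -29/Q (F(Q) = -73/Q + 44/Q = -29/Q)
W = 87947/345648 (W = 1/18192 - (-29)/114 = 1/18192 - 1*(-29/114) = 1/18192 + 29/114 = 87947/345648 ≈ 0.25444)
W + (2132 - 20988)/(8585 + 13048) = 87947/345648 + (2132 - 20988)/(8585 + 13048) = 87947/345648 - 18856/21633 = -512775693/830822576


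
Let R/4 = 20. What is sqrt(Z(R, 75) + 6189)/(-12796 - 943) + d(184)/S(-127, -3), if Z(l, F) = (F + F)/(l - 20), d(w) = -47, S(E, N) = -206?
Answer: 47/206 - sqrt(24766)/27478 ≈ 0.22243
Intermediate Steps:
R = 80 (R = 4*20 = 80)
Z(l, F) = 2*F/(-20 + l) (Z(l, F) = (2*F)/(-20 + l) = 2*F/(-20 + l))
sqrt(Z(R, 75) + 6189)/(-12796 - 943) + d(184)/S(-127, -3) = sqrt(2*75/(-20 + 80) + 6189)/(-12796 - 943) - 47/(-206) = sqrt(2*75/60 + 6189)/(-13739) - 47*(-1/206) = sqrt(2*75*(1/60) + 6189)*(-1/13739) + 47/206 = sqrt(5/2 + 6189)*(-1/13739) + 47/206 = sqrt(12383/2)*(-1/13739) + 47/206 = (sqrt(24766)/2)*(-1/13739) + 47/206 = -sqrt(24766)/27478 + 47/206 = 47/206 - sqrt(24766)/27478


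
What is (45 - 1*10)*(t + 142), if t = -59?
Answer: 2905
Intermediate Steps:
(45 - 1*10)*(t + 142) = (45 - 1*10)*(-59 + 142) = (45 - 10)*83 = 35*83 = 2905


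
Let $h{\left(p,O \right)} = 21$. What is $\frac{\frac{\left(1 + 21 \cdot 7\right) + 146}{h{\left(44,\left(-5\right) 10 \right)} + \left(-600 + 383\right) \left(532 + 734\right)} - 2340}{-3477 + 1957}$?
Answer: $\frac{15304777}{9941560} \approx 1.5395$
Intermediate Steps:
$\frac{\frac{\left(1 + 21 \cdot 7\right) + 146}{h{\left(44,\left(-5\right) 10 \right)} + \left(-600 + 383\right) \left(532 + 734\right)} - 2340}{-3477 + 1957} = \frac{\frac{\left(1 + 21 \cdot 7\right) + 146}{21 + \left(-600 + 383\right) \left(532 + 734\right)} - 2340}{-3477 + 1957} = \frac{\frac{\left(1 + 147\right) + 146}{21 - 274722} - 2340}{-1520} = \left(\frac{148 + 146}{21 - 274722} - 2340\right) \left(- \frac{1}{1520}\right) = \left(\frac{294}{-274701} - 2340\right) \left(- \frac{1}{1520}\right) = \left(294 \left(- \frac{1}{274701}\right) - 2340\right) \left(- \frac{1}{1520}\right) = \left(- \frac{14}{13081} - 2340\right) \left(- \frac{1}{1520}\right) = \left(- \frac{30609554}{13081}\right) \left(- \frac{1}{1520}\right) = \frac{15304777}{9941560}$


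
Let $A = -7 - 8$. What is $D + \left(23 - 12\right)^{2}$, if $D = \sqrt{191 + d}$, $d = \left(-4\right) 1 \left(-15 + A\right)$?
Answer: $121 + \sqrt{311} \approx 138.64$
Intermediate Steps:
$A = -15$ ($A = -7 - 8 = -15$)
$d = 120$ ($d = \left(-4\right) 1 \left(-15 - 15\right) = \left(-4\right) \left(-30\right) = 120$)
$D = \sqrt{311}$ ($D = \sqrt{191 + 120} = \sqrt{311} \approx 17.635$)
$D + \left(23 - 12\right)^{2} = \sqrt{311} + \left(23 - 12\right)^{2} = \sqrt{311} + 11^{2} = \sqrt{311} + 121 = 121 + \sqrt{311}$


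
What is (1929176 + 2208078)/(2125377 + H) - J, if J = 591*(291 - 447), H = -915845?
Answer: 55759074763/604766 ≈ 92199.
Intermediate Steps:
J = -92196 (J = 591*(-156) = -92196)
(1929176 + 2208078)/(2125377 + H) - J = (1929176 + 2208078)/(2125377 - 915845) - 1*(-92196) = 4137254/1209532 + 92196 = 4137254*(1/1209532) + 92196 = 2068627/604766 + 92196 = 55759074763/604766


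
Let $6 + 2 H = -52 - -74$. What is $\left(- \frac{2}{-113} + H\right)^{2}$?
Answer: $\frac{820836}{12769} \approx 64.283$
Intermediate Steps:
$H = 8$ ($H = -3 + \frac{-52 - -74}{2} = -3 + \frac{-52 + 74}{2} = -3 + \frac{1}{2} \cdot 22 = -3 + 11 = 8$)
$\left(- \frac{2}{-113} + H\right)^{2} = \left(- \frac{2}{-113} + 8\right)^{2} = \left(\left(-2\right) \left(- \frac{1}{113}\right) + 8\right)^{2} = \left(\frac{2}{113} + 8\right)^{2} = \left(\frac{906}{113}\right)^{2} = \frac{820836}{12769}$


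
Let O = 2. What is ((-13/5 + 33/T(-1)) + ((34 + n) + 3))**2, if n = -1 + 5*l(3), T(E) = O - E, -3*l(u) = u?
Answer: 38809/25 ≈ 1552.4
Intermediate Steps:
l(u) = -u/3
T(E) = 2 - E
n = -6 (n = -1 + 5*(-1/3*3) = -1 + 5*(-1) = -1 - 5 = -6)
((-13/5 + 33/T(-1)) + ((34 + n) + 3))**2 = ((-13/5 + 33/(2 - 1*(-1))) + ((34 - 6) + 3))**2 = ((-13*1/5 + 33/(2 + 1)) + (28 + 3))**2 = ((-13/5 + 33/3) + 31)**2 = ((-13/5 + 33*(1/3)) + 31)**2 = ((-13/5 + 11) + 31)**2 = (42/5 + 31)**2 = (197/5)**2 = 38809/25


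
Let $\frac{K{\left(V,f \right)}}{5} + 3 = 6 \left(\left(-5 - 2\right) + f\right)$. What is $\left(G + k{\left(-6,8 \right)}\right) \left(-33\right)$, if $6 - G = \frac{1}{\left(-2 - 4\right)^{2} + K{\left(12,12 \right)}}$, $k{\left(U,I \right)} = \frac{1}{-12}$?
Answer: $- \frac{44473}{228} \approx -195.06$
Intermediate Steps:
$k{\left(U,I \right)} = - \frac{1}{12}$
$K{\left(V,f \right)} = -225 + 30 f$ ($K{\left(V,f \right)} = -15 + 5 \cdot 6 \left(\left(-5 - 2\right) + f\right) = -15 + 5 \cdot 6 \left(-7 + f\right) = -15 + 5 \left(-42 + 6 f\right) = -15 + \left(-210 + 30 f\right) = -225 + 30 f$)
$G = \frac{1025}{171}$ ($G = 6 - \frac{1}{\left(-2 - 4\right)^{2} + \left(-225 + 30 \cdot 12\right)} = 6 - \frac{1}{\left(-6\right)^{2} + \left(-225 + 360\right)} = 6 - \frac{1}{36 + 135} = 6 - \frac{1}{171} = \frac{1025}{171} \approx 5.9941$)
$\left(G + k{\left(-6,8 \right)}\right) \left(-33\right) = \left(\frac{1025}{171} - \frac{1}{12}\right) \left(-33\right) = \frac{4043}{684} \left(-33\right) = - \frac{44473}{228}$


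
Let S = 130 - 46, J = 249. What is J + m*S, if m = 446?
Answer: 37713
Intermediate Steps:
S = 84
J + m*S = 249 + 446*84 = 249 + 37464 = 37713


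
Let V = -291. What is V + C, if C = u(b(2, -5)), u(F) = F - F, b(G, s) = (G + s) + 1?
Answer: -291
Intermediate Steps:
b(G, s) = 1 + G + s
u(F) = 0
C = 0
V + C = -291 + 0 = -291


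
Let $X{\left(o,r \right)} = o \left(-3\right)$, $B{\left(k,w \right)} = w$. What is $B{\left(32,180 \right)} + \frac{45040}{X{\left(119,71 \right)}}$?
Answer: $\frac{19220}{357} \approx 53.838$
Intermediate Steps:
$X{\left(o,r \right)} = - 3 o$
$B{\left(32,180 \right)} + \frac{45040}{X{\left(119,71 \right)}} = 180 + \frac{45040}{\left(-3\right) 119} = 180 + \frac{45040}{-357} = 180 + 45040 \left(- \frac{1}{357}\right) = 180 - \frac{45040}{357} = \frac{19220}{357}$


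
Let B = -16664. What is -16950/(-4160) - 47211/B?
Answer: 5985657/866528 ≈ 6.9076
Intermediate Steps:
-16950/(-4160) - 47211/B = -16950/(-4160) - 47211/(-16664) = -16950*(-1/4160) - 47211*(-1/16664) = 1695/416 + 47211/16664 = 5985657/866528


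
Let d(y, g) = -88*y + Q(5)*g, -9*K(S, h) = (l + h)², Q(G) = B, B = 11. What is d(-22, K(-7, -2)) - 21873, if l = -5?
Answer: -179972/9 ≈ -19997.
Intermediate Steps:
Q(G) = 11
K(S, h) = -(-5 + h)²/9
d(y, g) = -88*y + 11*g
d(-22, K(-7, -2)) - 21873 = (-88*(-22) + 11*(-(-5 - 2)²/9)) - 21873 = (1936 + 11*(-⅑*(-7)²)) - 21873 = (1936 + 11*(-⅑*49)) - 21873 = (1936 + 11*(-49/9)) - 21873 = (1936 - 539/9) - 21873 = 16885/9 - 21873 = -179972/9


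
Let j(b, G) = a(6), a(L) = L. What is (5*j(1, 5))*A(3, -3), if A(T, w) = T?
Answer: 90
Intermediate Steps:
j(b, G) = 6
(5*j(1, 5))*A(3, -3) = (5*6)*3 = 30*3 = 90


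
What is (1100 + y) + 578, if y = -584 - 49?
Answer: 1045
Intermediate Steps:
y = -633
(1100 + y) + 578 = (1100 - 633) + 578 = 467 + 578 = 1045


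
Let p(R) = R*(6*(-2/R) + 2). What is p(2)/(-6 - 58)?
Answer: ⅛ ≈ 0.12500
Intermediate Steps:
p(R) = R*(2 - 12/R) (p(R) = R*(-12/R + 2) = R*(2 - 12/R))
p(2)/(-6 - 58) = (-12 + 2*2)/(-6 - 58) = (-12 + 4)/(-64) = -8*(-1/64) = ⅛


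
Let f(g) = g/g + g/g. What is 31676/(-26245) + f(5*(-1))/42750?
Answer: -135409651/112197375 ≈ -1.2069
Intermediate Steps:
f(g) = 2 (f(g) = 1 + 1 = 2)
31676/(-26245) + f(5*(-1))/42750 = 31676/(-26245) + 2/42750 = 31676*(-1/26245) + 2*(1/42750) = -31676/26245 + 1/21375 = -135409651/112197375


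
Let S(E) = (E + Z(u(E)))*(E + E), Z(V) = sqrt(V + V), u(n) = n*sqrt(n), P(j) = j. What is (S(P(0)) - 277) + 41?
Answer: -236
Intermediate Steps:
u(n) = n**(3/2)
Z(V) = sqrt(2)*sqrt(V) (Z(V) = sqrt(2*V) = sqrt(2)*sqrt(V))
S(E) = 2*E*(E + sqrt(2)*sqrt(E**(3/2))) (S(E) = (E + sqrt(2)*sqrt(E**(3/2)))*(E + E) = (E + sqrt(2)*sqrt(E**(3/2)))*(2*E) = 2*E*(E + sqrt(2)*sqrt(E**(3/2))))
(S(P(0)) - 277) + 41 = (2*0*(0 + sqrt(2)*sqrt(0**(3/2))) - 277) + 41 = (2*0*(0 + sqrt(2)*sqrt(0)) - 277) + 41 = (2*0*(0 + sqrt(2)*0) - 277) + 41 = (2*0*(0 + 0) - 277) + 41 = (2*0*0 - 277) + 41 = (0 - 277) + 41 = -277 + 41 = -236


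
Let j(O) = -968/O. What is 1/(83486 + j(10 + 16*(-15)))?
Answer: 115/9601374 ≈ 1.1977e-5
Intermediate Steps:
1/(83486 + j(10 + 16*(-15))) = 1/(83486 - 968/(10 + 16*(-15))) = 1/(83486 - 968/(10 - 240)) = 1/(83486 - 968/(-230)) = 1/(83486 - 968*(-1/230)) = 1/(83486 + 484/115) = 1/(9601374/115) = 115/9601374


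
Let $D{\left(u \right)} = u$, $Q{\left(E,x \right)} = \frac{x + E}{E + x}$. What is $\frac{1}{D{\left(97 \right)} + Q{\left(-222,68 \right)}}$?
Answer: $\frac{1}{98} \approx 0.010204$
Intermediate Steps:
$Q{\left(E,x \right)} = 1$ ($Q{\left(E,x \right)} = \frac{E + x}{E + x} = 1$)
$\frac{1}{D{\left(97 \right)} + Q{\left(-222,68 \right)}} = \frac{1}{97 + 1} = \frac{1}{98}$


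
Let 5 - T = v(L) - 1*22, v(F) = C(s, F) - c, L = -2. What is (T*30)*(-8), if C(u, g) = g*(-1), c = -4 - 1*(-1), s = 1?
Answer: -5280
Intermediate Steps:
c = -3 (c = -4 + 1 = -3)
C(u, g) = -g
v(F) = 3 - F (v(F) = -F - 1*(-3) = -F + 3 = 3 - F)
T = 22 (T = 5 - ((3 - 1*(-2)) - 1*22) = 5 - ((3 + 2) - 22) = 5 - (5 - 22) = 5 - 1*(-17) = 5 + 17 = 22)
(T*30)*(-8) = (22*30)*(-8) = 660*(-8) = -5280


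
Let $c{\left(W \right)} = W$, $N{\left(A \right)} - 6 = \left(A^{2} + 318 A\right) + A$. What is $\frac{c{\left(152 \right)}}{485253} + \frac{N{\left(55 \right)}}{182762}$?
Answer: $\frac{5006172776}{44342904393} \approx 0.1129$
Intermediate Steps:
$N{\left(A \right)} = 6 + A^{2} + 319 A$ ($N{\left(A \right)} = 6 + \left(\left(A^{2} + 318 A\right) + A\right) = 6 + \left(A^{2} + 319 A\right) = 6 + A^{2} + 319 A$)
$\frac{c{\left(152 \right)}}{485253} + \frac{N{\left(55 \right)}}{182762} = \frac{152}{485253} + \frac{6 + 55^{2} + 319 \cdot 55}{182762} = 152 \cdot \frac{1}{485253} + \left(6 + 3025 + 17545\right) \frac{1}{182762} = \frac{152}{485253} + 20576 \cdot \frac{1}{182762} = \frac{152}{485253} + \frac{10288}{91381} = \frac{5006172776}{44342904393}$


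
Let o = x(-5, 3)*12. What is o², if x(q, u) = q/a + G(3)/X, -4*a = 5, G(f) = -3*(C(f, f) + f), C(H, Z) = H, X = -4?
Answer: 10404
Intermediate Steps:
G(f) = -6*f (G(f) = -3*(f + f) = -6*f)
a = -5/4 (a = -¼*5 = -5/4 ≈ -1.2500)
x(q, u) = 9/2 - 4*q/5 (x(q, u) = q/(-5/4) - 6*3/(-4) = q*(-⅘) - 18*(-¼) = -4*q/5 + 9/2 = 9/2 - 4*q/5)
o = 102 (o = (9/2 - ⅘*(-5))*12 = (9/2 + 4)*12 = (17/2)*12 = 102)
o² = 102² = 10404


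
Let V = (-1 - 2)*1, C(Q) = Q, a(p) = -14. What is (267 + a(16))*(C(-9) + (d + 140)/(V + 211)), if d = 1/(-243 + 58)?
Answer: -81066513/38480 ≈ -2106.7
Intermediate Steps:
d = -1/185 (d = 1/(-185) = -1/185 ≈ -0.0054054)
V = -3 (V = -3*1 = -3)
(267 + a(16))*(C(-9) + (d + 140)/(V + 211)) = (267 - 14)*(-9 + (-1/185 + 140)/(-3 + 211)) = 253*(-9 + (25899/185)/208) = 253*(-9 + (25899/185)*(1/208)) = 253*(-9 + 25899/38480) = 253*(-320421/38480) = -81066513/38480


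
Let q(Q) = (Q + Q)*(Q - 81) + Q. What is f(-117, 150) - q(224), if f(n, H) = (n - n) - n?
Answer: -64171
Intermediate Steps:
f(n, H) = -n (f(n, H) = 0 - n = -n)
q(Q) = Q + 2*Q*(-81 + Q) (q(Q) = (2*Q)*(-81 + Q) + Q = 2*Q*(-81 + Q) + Q = Q + 2*Q*(-81 + Q))
f(-117, 150) - q(224) = -1*(-117) - 224*(-161 + 2*224) = 117 - 224*(-161 + 448) = 117 - 224*287 = 117 - 1*64288 = 117 - 64288 = -64171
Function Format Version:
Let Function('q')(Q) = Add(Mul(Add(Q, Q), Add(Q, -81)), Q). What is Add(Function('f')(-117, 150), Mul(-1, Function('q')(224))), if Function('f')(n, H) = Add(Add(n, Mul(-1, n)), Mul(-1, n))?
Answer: -64171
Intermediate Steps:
Function('f')(n, H) = Mul(-1, n) (Function('f')(n, H) = Add(0, Mul(-1, n)) = Mul(-1, n))
Function('q')(Q) = Add(Q, Mul(2, Q, Add(-81, Q))) (Function('q')(Q) = Add(Mul(Mul(2, Q), Add(-81, Q)), Q) = Add(Mul(2, Q, Add(-81, Q)), Q) = Add(Q, Mul(2, Q, Add(-81, Q))))
Add(Function('f')(-117, 150), Mul(-1, Function('q')(224))) = Add(Mul(-1, -117), Mul(-1, Mul(224, Add(-161, Mul(2, 224))))) = Add(117, Mul(-1, Mul(224, Add(-161, 448)))) = Add(117, Mul(-1, Mul(224, 287))) = Add(117, Mul(-1, 64288)) = Add(117, -64288) = -64171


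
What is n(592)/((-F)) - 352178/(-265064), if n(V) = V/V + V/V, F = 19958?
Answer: 6079791/4576252 ≈ 1.3286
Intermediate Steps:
n(V) = 2 (n(V) = 1 + 1 = 2)
n(592)/((-F)) - 352178/(-265064) = 2/((-1*19958)) - 352178/(-265064) = 2/(-19958) - 352178*(-1/265064) = 2*(-1/19958) + 176089/132532 = -1/9979 + 176089/132532 = 6079791/4576252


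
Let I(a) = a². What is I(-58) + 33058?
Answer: 36422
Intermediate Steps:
I(-58) + 33058 = (-58)² + 33058 = 3364 + 33058 = 36422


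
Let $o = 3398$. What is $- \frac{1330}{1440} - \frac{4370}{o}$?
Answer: $- \frac{540607}{244656} \approx -2.2097$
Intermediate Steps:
$- \frac{1330}{1440} - \frac{4370}{o} = - \frac{1330}{1440} - \frac{4370}{3398} = \left(-1330\right) \frac{1}{1440} - \frac{2185}{1699} = - \frac{133}{144} - \frac{2185}{1699} = - \frac{540607}{244656}$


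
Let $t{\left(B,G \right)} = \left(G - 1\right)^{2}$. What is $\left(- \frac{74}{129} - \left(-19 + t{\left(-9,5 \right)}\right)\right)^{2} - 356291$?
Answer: $- \frac{5928940562}{16641} \approx -3.5629 \cdot 10^{5}$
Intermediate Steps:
$t{\left(B,G \right)} = \left(-1 + G\right)^{2}$
$\left(- \frac{74}{129} - \left(-19 + t{\left(-9,5 \right)}\right)\right)^{2} - 356291 = \left(- \frac{74}{129} + \left(19 - \left(-1 + 5\right)^{2}\right)\right)^{2} - 356291 = \left(\left(-74\right) \frac{1}{129} + \left(19 - 4^{2}\right)\right)^{2} - 356291 = \left(- \frac{74}{129} + \left(19 - 16\right)\right)^{2} - 356291 = \left(- \frac{74}{129} + 3\right)^{2} - 356291 = \left(\frac{313}{129}\right)^{2} - 356291 = \frac{97969}{16641} - 356291 = - \frac{5928940562}{16641}$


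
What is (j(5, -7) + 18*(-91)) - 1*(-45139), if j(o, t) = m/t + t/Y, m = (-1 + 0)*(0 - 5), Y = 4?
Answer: 1217959/28 ≈ 43499.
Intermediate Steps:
m = 5 (m = -1*(-5) = 5)
j(o, t) = 5/t + t/4
(j(5, -7) + 18*(-91)) - 1*(-45139) = ((5/(-7) + (1/4)*(-7)) + 18*(-91)) - 1*(-45139) = ((5*(-1/7) - 7/4) - 1638) + 45139 = ((-5/7 - 7/4) - 1638) + 45139 = (-69/28 - 1638) + 45139 = -45933/28 + 45139 = 1217959/28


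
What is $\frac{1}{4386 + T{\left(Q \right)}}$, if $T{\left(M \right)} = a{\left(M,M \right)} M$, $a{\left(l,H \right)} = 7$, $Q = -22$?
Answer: $\frac{1}{4232} \approx 0.00023629$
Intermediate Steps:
$T{\left(M \right)} = 7 M$
$\frac{1}{4386 + T{\left(Q \right)}} = \frac{1}{4386 + 7 \left(-22\right)} = \frac{1}{4386 - 154} = \frac{1}{4232}$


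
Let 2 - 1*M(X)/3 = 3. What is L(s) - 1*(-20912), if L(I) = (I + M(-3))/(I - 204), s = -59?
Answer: 5499918/263 ≈ 20912.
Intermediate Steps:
M(X) = -3 (M(X) = 6 - 3*3 = 6 - 9 = -3)
L(I) = (-3 + I)/(-204 + I) (L(I) = (I - 3)/(I - 204) = (-3 + I)/(-204 + I))
L(s) - 1*(-20912) = (-3 - 59)/(-204 - 59) - 1*(-20912) = -62/(-263) + 20912 = -1/263*(-62) + 20912 = 62/263 + 20912 = 5499918/263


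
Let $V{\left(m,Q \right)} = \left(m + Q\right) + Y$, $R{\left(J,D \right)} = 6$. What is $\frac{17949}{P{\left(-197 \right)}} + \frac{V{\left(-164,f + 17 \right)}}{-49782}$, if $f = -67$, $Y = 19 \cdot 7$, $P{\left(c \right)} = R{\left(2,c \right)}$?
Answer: $\frac{24820489}{8297} \approx 2991.5$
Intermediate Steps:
$P{\left(c \right)} = 6$
$Y = 133$
$V{\left(m,Q \right)} = 133 + Q + m$ ($V{\left(m,Q \right)} = \left(m + Q\right) + 133 = \left(Q + m\right) + 133 = 133 + Q + m$)
$\frac{17949}{P{\left(-197 \right)}} + \frac{V{\left(-164,f + 17 \right)}}{-49782} = \frac{17949}{6} + \frac{133 + \left(-67 + 17\right) - 164}{-49782} = 17949 \cdot \frac{1}{6} + \left(133 - 50 - 164\right) \left(- \frac{1}{49782}\right) = \frac{5983}{2} - - \frac{27}{16594} = \frac{5983}{2} + \frac{27}{16594} = \frac{24820489}{8297}$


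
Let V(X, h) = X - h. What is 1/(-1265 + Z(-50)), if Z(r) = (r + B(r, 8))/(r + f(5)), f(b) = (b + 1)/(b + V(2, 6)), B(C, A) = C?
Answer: -11/13890 ≈ -0.00079194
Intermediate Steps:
f(b) = (1 + b)/(-4 + b) (f(b) = (b + 1)/(b + (2 - 1*6)) = (1 + b)/(b + (2 - 6)) = (1 + b)/(b - 4) = (1 + b)/(-4 + b))
Z(r) = 2*r/(6 + r) (Z(r) = (r + r)/(r + (1 + 5)/(-4 + 5)) = (2*r)/(r + 6/1) = (2*r)/(r + 1*6) = (2*r)/(r + 6) = (2*r)/(6 + r) = 2*r/(6 + r))
1/(-1265 + Z(-50)) = 1/(-1265 + 2*(-50)/(6 - 50)) = 1/(-1265 + 2*(-50)/(-44)) = 1/(-1265 + 2*(-50)*(-1/44)) = 1/(-1265 + 25/11) = 1/(-13890/11) = -11/13890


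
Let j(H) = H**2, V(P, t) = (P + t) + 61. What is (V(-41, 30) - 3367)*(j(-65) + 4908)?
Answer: -30294161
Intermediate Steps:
V(P, t) = 61 + P + t
(V(-41, 30) - 3367)*(j(-65) + 4908) = ((61 - 41 + 30) - 3367)*((-65)**2 + 4908) = (50 - 3367)*(4225 + 4908) = -3317*9133 = -30294161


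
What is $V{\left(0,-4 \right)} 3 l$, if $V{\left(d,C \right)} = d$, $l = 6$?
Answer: $0$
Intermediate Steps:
$V{\left(0,-4 \right)} 3 l = 0 \cdot 3 \cdot 6 = 0 \cdot 6 = 0$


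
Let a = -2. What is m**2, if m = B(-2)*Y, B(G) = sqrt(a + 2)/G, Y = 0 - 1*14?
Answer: 0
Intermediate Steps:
Y = -14 (Y = 0 - 14 = -14)
B(G) = 0 (B(G) = sqrt(-2 + 2)/G = sqrt(0)/G = 0/G = 0)
m = 0 (m = 0*(-14) = 0)
m**2 = 0**2 = 0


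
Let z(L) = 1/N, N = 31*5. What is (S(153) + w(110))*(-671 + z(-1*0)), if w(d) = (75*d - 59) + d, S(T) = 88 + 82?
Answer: -881017884/155 ≈ -5.6840e+6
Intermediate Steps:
S(T) = 170
w(d) = -59 + 76*d (w(d) = (-59 + 75*d) + d = -59 + 76*d)
N = 155
z(L) = 1/155
(S(153) + w(110))*(-671 + z(-1*0)) = (170 + (-59 + 76*110))*(-671 + 1/155) = (170 + (-59 + 8360))*(-104004/155) = (170 + 8301)*(-104004/155) = 8471*(-104004/155) = -881017884/155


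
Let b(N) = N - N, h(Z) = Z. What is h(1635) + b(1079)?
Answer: 1635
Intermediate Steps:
b(N) = 0
h(1635) + b(1079) = 1635 + 0 = 1635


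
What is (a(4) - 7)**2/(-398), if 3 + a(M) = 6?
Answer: -8/199 ≈ -0.040201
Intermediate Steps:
a(M) = 3 (a(M) = -3 + 6 = 3)
(a(4) - 7)**2/(-398) = (3 - 7)**2/(-398) = (-4)**2*(-1/398) = 16*(-1/398) = -8/199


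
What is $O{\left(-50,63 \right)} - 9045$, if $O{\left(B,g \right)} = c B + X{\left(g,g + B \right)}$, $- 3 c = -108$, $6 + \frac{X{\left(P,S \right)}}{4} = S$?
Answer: $-10817$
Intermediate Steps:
$X{\left(P,S \right)} = -24 + 4 S$
$c = 36$ ($c = \left(- \frac{1}{3}\right) \left(-108\right) = 36$)
$O{\left(B,g \right)} = -24 + 4 g + 40 B$ ($O{\left(B,g \right)} = 36 B + \left(-24 + 4 \left(g + B\right)\right) = 36 B + \left(-24 + 4 \left(B + g\right)\right) = 36 B - \left(24 - 4 B - 4 g\right) = 36 B + \left(-24 + 4 B + 4 g\right) = -24 + 4 g + 40 B$)
$O{\left(-50,63 \right)} - 9045 = \left(-24 + 4 \cdot 63 + 40 \left(-50\right)\right) - 9045 = \left(-24 + 252 - 2000\right) - 9045 = -1772 - 9045 = -10817$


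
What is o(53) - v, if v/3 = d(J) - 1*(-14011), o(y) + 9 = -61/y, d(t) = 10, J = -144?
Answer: -2229877/53 ≈ -42073.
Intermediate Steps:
o(y) = -9 - 61/y
v = 42063 (v = 3*(10 - 1*(-14011)) = 3*(10 + 14011) = 3*14021 = 42063)
o(53) - v = (-9 - 61/53) - 1*42063 = (-9 - 61*1/53) - 42063 = (-9 - 61/53) - 42063 = -538/53 - 42063 = -2229877/53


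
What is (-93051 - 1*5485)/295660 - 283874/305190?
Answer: -2850059717/2255811885 ≈ -1.2634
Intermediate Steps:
(-93051 - 1*5485)/295660 - 283874/305190 = (-93051 - 5485)*(1/295660) - 283874*1/305190 = -98536*1/295660 - 141937/152595 = -24634/73915 - 141937/152595 = -2850059717/2255811885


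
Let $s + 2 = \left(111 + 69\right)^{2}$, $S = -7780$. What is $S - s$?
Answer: $-40178$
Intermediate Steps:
$s = 32398$ ($s = -2 + \left(111 + 69\right)^{2} = -2 + 180^{2} = -2 + 32400 = 32398$)
$S - s = -7780 - 32398 = -40178$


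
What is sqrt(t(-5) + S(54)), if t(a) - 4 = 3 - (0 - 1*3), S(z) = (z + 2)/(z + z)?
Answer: 2*sqrt(213)/9 ≈ 3.2432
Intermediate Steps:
S(z) = (2 + z)/(2*z) (S(z) = (2 + z)/((2*z)) = (2 + z)*(1/(2*z)) = (2 + z)/(2*z))
t(a) = 10 (t(a) = 4 + (3 - (0 - 1*3)) = 4 + (3 - (0 - 3)) = 4 + (3 - 1*(-3)) = 4 + (3 + 3) = 4 + 6 = 10)
sqrt(t(-5) + S(54)) = sqrt(10 + (1/2)*(2 + 54)/54) = sqrt(10 + (1/2)*(1/54)*56) = sqrt(10 + 14/27) = sqrt(284/27) = 2*sqrt(213)/9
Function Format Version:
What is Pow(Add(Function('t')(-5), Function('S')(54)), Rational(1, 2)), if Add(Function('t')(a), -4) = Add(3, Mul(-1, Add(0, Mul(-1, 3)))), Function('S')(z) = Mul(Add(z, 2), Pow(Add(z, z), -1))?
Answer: Mul(Rational(2, 9), Pow(213, Rational(1, 2))) ≈ 3.2432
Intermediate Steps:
Function('S')(z) = Mul(Rational(1, 2), Pow(z, -1), Add(2, z)) (Function('S')(z) = Mul(Add(2, z), Pow(Mul(2, z), -1)) = Mul(Add(2, z), Mul(Rational(1, 2), Pow(z, -1))) = Mul(Rational(1, 2), Pow(z, -1), Add(2, z)))
Function('t')(a) = 10 (Function('t')(a) = Add(4, Add(3, Mul(-1, Add(0, Mul(-1, 3))))) = Add(4, Add(3, Mul(-1, Add(0, -3)))) = Add(4, Add(3, Mul(-1, -3))) = Add(4, Add(3, 3)) = Add(4, 6) = 10)
Pow(Add(Function('t')(-5), Function('S')(54)), Rational(1, 2)) = Pow(Add(10, Mul(Rational(1, 2), Pow(54, -1), Add(2, 54))), Rational(1, 2)) = Pow(Add(10, Mul(Rational(1, 2), Rational(1, 54), 56)), Rational(1, 2)) = Pow(Add(10, Rational(14, 27)), Rational(1, 2)) = Pow(Rational(284, 27), Rational(1, 2)) = Mul(Rational(2, 9), Pow(213, Rational(1, 2)))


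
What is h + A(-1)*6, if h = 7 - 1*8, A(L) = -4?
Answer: -25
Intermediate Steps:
h = -1 (h = 7 - 8 = -1)
h + A(-1)*6 = -1 - 4*6 = -1 - 24 = -25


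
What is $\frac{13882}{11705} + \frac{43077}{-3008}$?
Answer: $- \frac{462459229}{35208640} \approx -13.135$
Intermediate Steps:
$\frac{13882}{11705} + \frac{43077}{-3008} = 13882 \cdot \frac{1}{11705} + 43077 \left(- \frac{1}{3008}\right) = \frac{13882}{11705} - \frac{43077}{3008} = - \frac{462459229}{35208640}$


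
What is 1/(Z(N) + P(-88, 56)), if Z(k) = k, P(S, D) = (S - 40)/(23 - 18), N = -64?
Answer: -5/448 ≈ -0.011161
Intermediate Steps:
P(S, D) = -8 + S/5 (P(S, D) = (-40 + S)/5 = (-40 + S)*(⅕) = -8 + S/5)
1/(Z(N) + P(-88, 56)) = 1/(-64 + (-8 + (⅕)*(-88))) = 1/(-64 + (-8 - 88/5)) = 1/(-64 - 128/5) = 1/(-448/5) = -5/448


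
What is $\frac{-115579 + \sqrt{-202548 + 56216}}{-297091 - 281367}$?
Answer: $\frac{115579}{578458} - \frac{i \sqrt{36583}}{289229} \approx 0.19981 - 0.0006613 i$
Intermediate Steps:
$\frac{-115579 + \sqrt{-202548 + 56216}}{-297091 - 281367} = \frac{-115579 + \sqrt{-146332}}{-578458} = \left(-115579 + 2 i \sqrt{36583}\right) \left(- \frac{1}{578458}\right) = \frac{115579}{578458} - \frac{i \sqrt{36583}}{289229}$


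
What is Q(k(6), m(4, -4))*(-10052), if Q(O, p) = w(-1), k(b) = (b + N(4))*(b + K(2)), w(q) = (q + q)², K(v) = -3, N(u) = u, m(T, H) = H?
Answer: -40208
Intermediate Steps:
w(q) = 4*q² (w(q) = (2*q)² = 4*q²)
k(b) = (-3 + b)*(4 + b) (k(b) = (b + 4)*(b - 3) = (4 + b)*(-3 + b) = (-3 + b)*(4 + b))
Q(O, p) = 4 (Q(O, p) = 4*(-1)² = 4*1 = 4)
Q(k(6), m(4, -4))*(-10052) = 4*(-10052) = -40208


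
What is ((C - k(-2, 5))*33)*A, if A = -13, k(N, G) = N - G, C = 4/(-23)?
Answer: -67353/23 ≈ -2928.4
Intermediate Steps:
C = -4/23 (C = 4*(-1/23) = -4/23 ≈ -0.17391)
((C - k(-2, 5))*33)*A = ((-4/23 - (-2 - 1*5))*33)*(-13) = ((-4/23 - (-2 - 5))*33)*(-13) = ((-4/23 - 1*(-7))*33)*(-13) = ((-4/23 + 7)*33)*(-13) = ((157/23)*33)*(-13) = (5181/23)*(-13) = -67353/23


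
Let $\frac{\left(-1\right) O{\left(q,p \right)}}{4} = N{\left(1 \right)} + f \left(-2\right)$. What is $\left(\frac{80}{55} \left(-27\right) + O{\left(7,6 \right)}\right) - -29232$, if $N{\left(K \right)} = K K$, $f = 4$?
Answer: $\frac{321428}{11} \approx 29221.0$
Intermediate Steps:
$N{\left(K \right)} = K^{2}$
$O{\left(q,p \right)} = 28$ ($O{\left(q,p \right)} = - 4 \left(1^{2} + 4 \left(-2\right)\right) = - 4 \left(1 - 8\right) = \left(-4\right) \left(-7\right) = 28$)
$\left(\frac{80}{55} \left(-27\right) + O{\left(7,6 \right)}\right) - -29232 = \left(\frac{80}{55} \left(-27\right) + 28\right) - -29232 = \left(80 \cdot \frac{1}{55} \left(-27\right) + 28\right) + 29232 = \left(\frac{16}{11} \left(-27\right) + 28\right) + 29232 = \left(- \frac{432}{11} + 28\right) + 29232 = - \frac{124}{11} + 29232 = \frac{321428}{11}$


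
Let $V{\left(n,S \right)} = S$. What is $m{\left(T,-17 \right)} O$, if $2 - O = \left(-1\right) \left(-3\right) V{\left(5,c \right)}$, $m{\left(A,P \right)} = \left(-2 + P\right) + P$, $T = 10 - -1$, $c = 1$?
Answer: $36$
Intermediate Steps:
$T = 11$ ($T = 10 + 1 = 11$)
$m{\left(A,P \right)} = -2 + 2 P$
$O = -1$ ($O = 2 - \left(-1\right) \left(-3\right) 1 = 2 - 3 \cdot 1 = 2 - 3 = -1$)
$m{\left(T,-17 \right)} O = \left(-2 + 2 \left(-17\right)\right) \left(-1\right) = \left(-2 - 34\right) \left(-1\right) = \left(-36\right) \left(-1\right) = 36$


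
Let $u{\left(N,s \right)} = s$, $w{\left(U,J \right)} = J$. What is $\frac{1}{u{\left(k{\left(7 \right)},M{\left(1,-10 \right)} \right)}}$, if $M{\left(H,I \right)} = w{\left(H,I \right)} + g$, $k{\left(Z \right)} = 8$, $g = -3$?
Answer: $- \frac{1}{13} \approx -0.076923$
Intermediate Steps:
$M{\left(H,I \right)} = -3 + I$ ($M{\left(H,I \right)} = I - 3 = -3 + I$)
$\frac{1}{u{\left(k{\left(7 \right)},M{\left(1,-10 \right)} \right)}} = \frac{1}{-3 - 10} = \frac{1}{-13} = - \frac{1}{13}$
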